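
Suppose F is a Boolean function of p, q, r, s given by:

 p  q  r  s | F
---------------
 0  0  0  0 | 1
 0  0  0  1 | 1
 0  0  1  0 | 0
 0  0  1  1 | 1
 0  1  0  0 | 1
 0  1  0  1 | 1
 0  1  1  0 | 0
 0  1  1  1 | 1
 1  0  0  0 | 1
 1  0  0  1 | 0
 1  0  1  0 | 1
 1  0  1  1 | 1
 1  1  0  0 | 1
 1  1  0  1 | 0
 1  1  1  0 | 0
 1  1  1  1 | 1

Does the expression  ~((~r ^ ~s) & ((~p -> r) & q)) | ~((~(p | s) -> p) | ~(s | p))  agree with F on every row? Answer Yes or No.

No

Check the formula against F row by row:
  p=0, q=0, r=0, s=0: formula gives 1, F = 1 ✓
  p=0, q=0, r=0, s=1: formula gives 1, F = 1 ✓
  p=0, q=0, r=1, s=0: formula gives 1, but F = 0 ✗
A single disagreement suffices: at (0,0,1,0) they differ, so the formula does not compute F.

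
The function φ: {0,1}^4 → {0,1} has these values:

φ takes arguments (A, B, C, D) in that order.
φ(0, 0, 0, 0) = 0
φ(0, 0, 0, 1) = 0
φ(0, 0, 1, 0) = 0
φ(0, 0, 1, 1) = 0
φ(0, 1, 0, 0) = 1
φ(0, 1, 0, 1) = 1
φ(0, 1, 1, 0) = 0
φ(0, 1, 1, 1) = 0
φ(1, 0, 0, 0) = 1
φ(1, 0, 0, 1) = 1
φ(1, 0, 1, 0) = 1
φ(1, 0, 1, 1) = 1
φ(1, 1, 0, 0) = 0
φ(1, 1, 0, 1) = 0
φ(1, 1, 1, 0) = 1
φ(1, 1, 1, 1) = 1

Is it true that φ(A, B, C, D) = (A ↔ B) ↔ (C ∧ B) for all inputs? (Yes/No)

Test each input against both φ and the formula:
  A=0, B=0, C=0, D=0: formula gives 0, φ = 0 ✓
  A=0, B=0, C=0, D=1: formula gives 0, φ = 0 ✓
  A=0, B=0, C=1, D=0: formula gives 0, φ = 0 ✓
  A=0, B=0, C=1, D=1: formula gives 0, φ = 0 ✓
  … (the remaining 12 rows also agree.)
Every row agrees, so the formula is equivalent.

Yes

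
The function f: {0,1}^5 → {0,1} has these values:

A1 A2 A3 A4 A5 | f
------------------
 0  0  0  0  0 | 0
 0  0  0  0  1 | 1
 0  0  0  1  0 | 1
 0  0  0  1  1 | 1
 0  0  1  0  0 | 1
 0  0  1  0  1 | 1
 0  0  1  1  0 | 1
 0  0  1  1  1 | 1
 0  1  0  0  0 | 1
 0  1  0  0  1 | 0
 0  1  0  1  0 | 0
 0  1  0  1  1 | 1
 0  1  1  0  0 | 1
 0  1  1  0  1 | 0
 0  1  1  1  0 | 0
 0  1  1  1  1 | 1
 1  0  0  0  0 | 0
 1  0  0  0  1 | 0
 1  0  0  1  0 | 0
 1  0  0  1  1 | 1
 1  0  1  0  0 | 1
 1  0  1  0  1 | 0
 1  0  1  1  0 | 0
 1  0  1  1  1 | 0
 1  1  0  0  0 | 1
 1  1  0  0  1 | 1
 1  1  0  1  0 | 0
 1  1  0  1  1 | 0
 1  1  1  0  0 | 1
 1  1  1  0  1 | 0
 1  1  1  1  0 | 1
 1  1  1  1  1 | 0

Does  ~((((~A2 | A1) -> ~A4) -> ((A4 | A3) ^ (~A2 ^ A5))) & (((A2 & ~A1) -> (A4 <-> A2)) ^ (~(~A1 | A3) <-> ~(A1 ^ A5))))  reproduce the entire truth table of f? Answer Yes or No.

No

Check the formula against f row by row:
  A1=0, A2=0, A3=0, A4=0, A5=0: formula gives 0, f = 0 ✓
  A1=0, A2=0, A3=0, A4=0, A5=1: formula gives 1, f = 1 ✓
  A1=0, A2=0, A3=0, A4=1, A5=0: formula gives 0, but f = 1 ✗
Since they disagree at (0,0,0,1,0), the expression is not a correct formula for f.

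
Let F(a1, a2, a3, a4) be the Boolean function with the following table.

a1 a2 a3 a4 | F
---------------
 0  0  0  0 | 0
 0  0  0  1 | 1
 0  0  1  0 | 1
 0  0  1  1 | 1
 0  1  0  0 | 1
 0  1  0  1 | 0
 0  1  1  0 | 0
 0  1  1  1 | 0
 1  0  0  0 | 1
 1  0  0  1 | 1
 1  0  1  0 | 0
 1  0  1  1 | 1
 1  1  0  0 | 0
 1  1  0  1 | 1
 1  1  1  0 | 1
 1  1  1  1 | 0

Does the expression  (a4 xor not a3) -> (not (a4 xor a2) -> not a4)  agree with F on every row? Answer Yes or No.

No

Test each input against both F and the formula:
  a1=0, a2=0, a3=0, a4=0: formula gives 1, but F = 0 ✗
Since they disagree at (0,0,0,0), the expression is not a correct formula for F.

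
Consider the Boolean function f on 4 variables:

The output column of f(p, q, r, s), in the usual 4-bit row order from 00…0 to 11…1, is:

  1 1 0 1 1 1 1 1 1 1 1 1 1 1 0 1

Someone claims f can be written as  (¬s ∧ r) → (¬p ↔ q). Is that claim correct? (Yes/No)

Yes

Test each input against both f and the formula:
  p=0, q=0, r=0, s=0: formula gives 1, f = 1 ✓
  p=0, q=0, r=0, s=1: formula gives 1, f = 1 ✓
  p=0, q=0, r=1, s=0: formula gives 0, f = 0 ✓
  p=0, q=0, r=1, s=1: formula gives 1, f = 1 ✓
  …and likewise for the remaining 12 rows.
All 16 rows match — the expression computes f exactly.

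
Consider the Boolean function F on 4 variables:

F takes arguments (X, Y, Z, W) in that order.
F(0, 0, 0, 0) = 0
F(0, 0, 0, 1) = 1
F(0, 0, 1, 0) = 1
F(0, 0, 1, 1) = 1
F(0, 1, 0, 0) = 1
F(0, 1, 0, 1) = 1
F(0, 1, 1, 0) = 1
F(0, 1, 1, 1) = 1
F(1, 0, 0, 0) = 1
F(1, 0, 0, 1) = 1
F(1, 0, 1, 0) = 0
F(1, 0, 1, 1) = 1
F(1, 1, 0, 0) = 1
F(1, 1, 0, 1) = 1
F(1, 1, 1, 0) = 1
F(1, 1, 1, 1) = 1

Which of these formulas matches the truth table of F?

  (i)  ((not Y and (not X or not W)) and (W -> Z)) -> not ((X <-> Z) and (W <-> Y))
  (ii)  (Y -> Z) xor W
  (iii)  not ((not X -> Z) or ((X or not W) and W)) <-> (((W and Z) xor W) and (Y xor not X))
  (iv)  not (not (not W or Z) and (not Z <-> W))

i

(ii): at (0,0,0,0) it gives 1, but F = 0 — eliminated.
(iii): at (0,1,0,0) it gives 0, but F = 1 — eliminated.
(iv): at (0,0,0,0) it gives 1, but F = 0 — eliminated.
(i) is the remaining candidate, and it agrees with F on all 16 inputs.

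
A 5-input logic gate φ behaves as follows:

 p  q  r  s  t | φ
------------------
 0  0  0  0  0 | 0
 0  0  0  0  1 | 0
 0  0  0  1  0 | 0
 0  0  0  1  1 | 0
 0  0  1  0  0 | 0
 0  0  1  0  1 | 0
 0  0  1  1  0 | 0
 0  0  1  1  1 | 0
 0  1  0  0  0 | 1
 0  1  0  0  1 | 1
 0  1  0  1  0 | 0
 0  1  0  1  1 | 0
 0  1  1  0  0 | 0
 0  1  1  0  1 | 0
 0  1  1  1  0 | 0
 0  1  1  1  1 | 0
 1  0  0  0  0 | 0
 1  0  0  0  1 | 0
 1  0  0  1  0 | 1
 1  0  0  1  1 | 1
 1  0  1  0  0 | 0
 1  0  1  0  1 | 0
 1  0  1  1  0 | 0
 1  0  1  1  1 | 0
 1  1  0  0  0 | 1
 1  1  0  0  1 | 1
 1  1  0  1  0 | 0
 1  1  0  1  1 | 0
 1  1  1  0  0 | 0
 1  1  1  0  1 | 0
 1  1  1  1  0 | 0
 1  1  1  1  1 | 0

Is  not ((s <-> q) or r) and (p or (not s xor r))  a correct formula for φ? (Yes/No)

Test each input against both φ and the formula:
  p=0, q=0, r=0, s=0, t=0: formula gives 0, φ = 0 ✓
  p=0, q=0, r=0, s=0, t=1: formula gives 0, φ = 0 ✓
  p=0, q=0, r=0, s=1, t=0: formula gives 0, φ = 0 ✓
  p=0, q=0, r=0, s=1, t=1: formula gives 0, φ = 0 ✓
  … (the remaining 28 rows also agree.)
No disagreement on any input; they are logically equivalent.

Yes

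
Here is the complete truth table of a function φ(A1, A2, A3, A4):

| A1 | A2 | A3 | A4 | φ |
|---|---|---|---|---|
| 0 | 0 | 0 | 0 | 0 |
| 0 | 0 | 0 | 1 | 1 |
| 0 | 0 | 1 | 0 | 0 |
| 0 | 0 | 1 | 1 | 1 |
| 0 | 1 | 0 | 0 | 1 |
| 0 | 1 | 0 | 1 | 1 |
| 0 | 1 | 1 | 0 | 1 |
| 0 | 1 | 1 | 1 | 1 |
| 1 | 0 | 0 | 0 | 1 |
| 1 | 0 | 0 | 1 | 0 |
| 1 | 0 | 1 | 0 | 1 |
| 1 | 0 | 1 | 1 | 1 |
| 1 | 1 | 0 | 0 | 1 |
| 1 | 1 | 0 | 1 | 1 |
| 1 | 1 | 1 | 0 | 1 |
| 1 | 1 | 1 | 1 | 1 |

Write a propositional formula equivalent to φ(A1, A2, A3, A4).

The 0-rows are (0,0,0,0), (0,0,1,0), (1,0,0,1). Take each as a conjunction (¬A1·¬A2·¬A3·¬A4, ¬A1·¬A2·A3·¬A4, A1·¬A2·¬A3·A4), form their disjunction, and complement — that gives a formula that is 1 everywhere φ is.

φ(A1, A2, A3, A4) = NOT (((((NOT A1 AND NOT A2) AND NOT A3) AND NOT A4) OR (((NOT A1 AND NOT A2) AND A3) AND NOT A4)) OR (((A1 AND NOT A2) AND NOT A3) AND A4))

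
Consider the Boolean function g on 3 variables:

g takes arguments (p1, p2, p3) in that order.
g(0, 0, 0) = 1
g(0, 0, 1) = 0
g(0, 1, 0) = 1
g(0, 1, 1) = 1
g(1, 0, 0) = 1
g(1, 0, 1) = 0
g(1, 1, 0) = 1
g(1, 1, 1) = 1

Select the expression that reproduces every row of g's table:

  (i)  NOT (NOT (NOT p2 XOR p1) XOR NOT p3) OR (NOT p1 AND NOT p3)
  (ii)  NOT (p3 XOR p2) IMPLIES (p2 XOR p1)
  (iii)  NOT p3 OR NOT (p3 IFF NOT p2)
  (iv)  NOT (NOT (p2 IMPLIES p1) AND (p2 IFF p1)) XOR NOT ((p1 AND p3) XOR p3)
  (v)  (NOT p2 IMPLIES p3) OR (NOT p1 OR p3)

(i): at (0,0,1) it gives 1, but g = 0 — eliminated.
(ii): at (0,0,0) it gives 0, but g = 1 — eliminated.
(iv): at (0,0,0) it gives 0, but g = 1 — eliminated.
(v): at (0,0,1) it gives 1, but g = 0 — eliminated.
(iii) is the remaining candidate, and it agrees with g on all 8 inputs.

iii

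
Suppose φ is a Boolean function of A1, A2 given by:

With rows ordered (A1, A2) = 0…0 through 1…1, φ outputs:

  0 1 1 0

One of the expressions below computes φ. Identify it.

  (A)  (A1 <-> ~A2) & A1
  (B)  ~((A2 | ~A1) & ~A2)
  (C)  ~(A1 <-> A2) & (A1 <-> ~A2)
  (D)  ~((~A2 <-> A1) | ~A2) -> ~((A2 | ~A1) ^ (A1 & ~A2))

C

(A) fails at (0,1): the formula yields 0, φ is 1.
(B) fails at (1,1): the formula yields 1, φ is 0.
(D) fails at (0,0): the formula yields 1, φ is 0.
That leaves (C). Evaluating it on every row reproduces the table of φ exactly.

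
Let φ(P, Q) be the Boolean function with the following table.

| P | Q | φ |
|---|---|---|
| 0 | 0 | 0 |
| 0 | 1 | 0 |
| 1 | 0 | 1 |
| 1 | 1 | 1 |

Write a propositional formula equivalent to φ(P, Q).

The output simply equals P.

φ(P, Q) = P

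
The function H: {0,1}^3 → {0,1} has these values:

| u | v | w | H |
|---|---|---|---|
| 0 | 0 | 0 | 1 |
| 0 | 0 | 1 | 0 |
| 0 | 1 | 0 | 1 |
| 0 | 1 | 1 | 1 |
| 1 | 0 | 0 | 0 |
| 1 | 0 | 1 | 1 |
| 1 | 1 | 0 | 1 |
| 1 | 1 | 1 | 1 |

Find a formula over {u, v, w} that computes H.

There are just 2 zero rows: (0,0,1), (1,0,0). Their minterms are ¬u·¬v·w, u·¬v·¬w; the OR of those covers precisely the 0-outputs, and negating it yields H.

H(u, v, w) = ¬(((¬u ∧ ¬v) ∧ w) ∨ ((u ∧ ¬v) ∧ ¬w))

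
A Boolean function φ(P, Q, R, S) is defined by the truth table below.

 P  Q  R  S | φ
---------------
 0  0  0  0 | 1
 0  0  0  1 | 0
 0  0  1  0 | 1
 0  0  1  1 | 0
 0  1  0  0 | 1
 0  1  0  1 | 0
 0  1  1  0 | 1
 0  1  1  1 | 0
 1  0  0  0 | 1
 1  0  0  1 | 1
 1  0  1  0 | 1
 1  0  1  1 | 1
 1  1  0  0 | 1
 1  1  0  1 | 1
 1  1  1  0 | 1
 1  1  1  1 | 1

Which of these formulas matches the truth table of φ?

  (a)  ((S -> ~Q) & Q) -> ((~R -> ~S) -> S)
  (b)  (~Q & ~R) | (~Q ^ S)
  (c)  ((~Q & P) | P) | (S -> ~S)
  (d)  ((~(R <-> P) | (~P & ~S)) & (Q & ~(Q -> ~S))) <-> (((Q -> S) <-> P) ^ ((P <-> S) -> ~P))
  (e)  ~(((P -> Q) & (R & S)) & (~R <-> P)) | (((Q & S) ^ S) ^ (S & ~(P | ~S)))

c

(a): at (0,0,0,1) it gives 1, but φ = 0 — eliminated.
(b): at (0,0,0,1) it gives 1, but φ = 0 — eliminated.
(d): at (0,0,0,0) it gives 0, but φ = 1 — eliminated.
(e): at (0,0,0,1) it gives 1, but φ = 0 — eliminated.
Only (c) survives; checking it on all 16 rows confirms it matches φ.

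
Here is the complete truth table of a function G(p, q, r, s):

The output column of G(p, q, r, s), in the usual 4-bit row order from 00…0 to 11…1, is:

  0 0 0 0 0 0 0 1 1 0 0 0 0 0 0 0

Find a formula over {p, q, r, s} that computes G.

G(p, q, r, s) = (((~p & q) & r) & s) | (((p & ~q) & ~r) & ~s)

Collect the rows where G=1 — (0,1,1,1), (1,0,0,0) — and write one minterm per row: ¬p·q·r·s, p·¬q·¬r·¬s. Their union (logical OR) reproduces the table exactly.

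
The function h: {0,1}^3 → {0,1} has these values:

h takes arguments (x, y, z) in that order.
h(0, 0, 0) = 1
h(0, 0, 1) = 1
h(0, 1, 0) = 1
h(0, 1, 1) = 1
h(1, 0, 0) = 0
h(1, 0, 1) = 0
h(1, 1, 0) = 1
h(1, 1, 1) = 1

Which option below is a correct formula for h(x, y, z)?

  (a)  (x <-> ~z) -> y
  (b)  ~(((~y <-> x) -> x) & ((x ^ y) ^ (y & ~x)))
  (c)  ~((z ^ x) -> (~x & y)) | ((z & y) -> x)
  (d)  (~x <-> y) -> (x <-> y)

(a): at (0,0,1) it gives 0, but h = 1 — eliminated.
(c): at (0,1,1) it gives 0, but h = 1 — eliminated.
(d): at (0,1,0) it gives 0, but h = 1 — eliminated.
Only (b) survives; checking it on all 8 rows confirms it matches h.

b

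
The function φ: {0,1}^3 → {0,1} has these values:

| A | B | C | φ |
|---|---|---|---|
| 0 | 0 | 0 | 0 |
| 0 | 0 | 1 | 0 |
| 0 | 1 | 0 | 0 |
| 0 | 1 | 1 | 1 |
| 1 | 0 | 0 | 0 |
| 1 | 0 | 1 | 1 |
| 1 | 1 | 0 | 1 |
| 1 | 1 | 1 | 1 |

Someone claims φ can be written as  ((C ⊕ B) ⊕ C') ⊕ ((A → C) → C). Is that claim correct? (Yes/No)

No

Evaluate ((C ⊕ B) ⊕ C') ⊕ ((A → C) → C) on each row and compare to φ:
  A=0, B=0, C=0: formula gives 1, but φ = 0 ✗
Row (0,0,0) is a counterexample, so the formula is not equivalent to φ.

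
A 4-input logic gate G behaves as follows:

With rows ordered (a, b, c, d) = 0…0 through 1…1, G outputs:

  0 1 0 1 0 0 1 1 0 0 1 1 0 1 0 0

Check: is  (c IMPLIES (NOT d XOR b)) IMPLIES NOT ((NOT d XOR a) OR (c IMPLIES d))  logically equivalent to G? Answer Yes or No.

No

Evaluate (c IMPLIES (NOT d XOR b)) IMPLIES NOT ((NOT d XOR a) OR (c IMPLIES d)) on each row and compare to G:
  a=0, b=0, c=0, d=0: formula gives 0, G = 0 ✓
  a=0, b=0, c=0, d=1: formula gives 0, but G = 1 ✗
Since they disagree at (0,0,0,1), the expression is not a correct formula for G.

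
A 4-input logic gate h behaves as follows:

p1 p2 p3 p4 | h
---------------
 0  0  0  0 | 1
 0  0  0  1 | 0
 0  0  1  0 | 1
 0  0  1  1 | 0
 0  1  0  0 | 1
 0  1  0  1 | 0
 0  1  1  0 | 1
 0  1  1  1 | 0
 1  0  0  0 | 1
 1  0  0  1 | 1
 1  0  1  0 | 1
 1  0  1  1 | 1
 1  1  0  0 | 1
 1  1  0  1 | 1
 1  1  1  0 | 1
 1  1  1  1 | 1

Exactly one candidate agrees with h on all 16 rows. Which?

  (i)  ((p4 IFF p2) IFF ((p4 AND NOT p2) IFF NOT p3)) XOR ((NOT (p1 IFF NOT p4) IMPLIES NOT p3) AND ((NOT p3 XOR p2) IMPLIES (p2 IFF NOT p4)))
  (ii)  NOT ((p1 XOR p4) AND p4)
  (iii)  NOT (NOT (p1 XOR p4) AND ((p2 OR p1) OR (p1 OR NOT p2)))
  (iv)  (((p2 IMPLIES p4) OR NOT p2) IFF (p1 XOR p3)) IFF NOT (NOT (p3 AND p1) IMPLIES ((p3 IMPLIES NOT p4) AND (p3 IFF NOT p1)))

(i): at (0,0,0,0) it gives 0, but h = 1 — eliminated.
(iii): at (0,0,0,0) it gives 0, but h = 1 — eliminated.
(iv): at (0,0,0,0) it gives 0, but h = 1 — eliminated.
(ii) is the remaining candidate, and it agrees with h on all 16 inputs.

ii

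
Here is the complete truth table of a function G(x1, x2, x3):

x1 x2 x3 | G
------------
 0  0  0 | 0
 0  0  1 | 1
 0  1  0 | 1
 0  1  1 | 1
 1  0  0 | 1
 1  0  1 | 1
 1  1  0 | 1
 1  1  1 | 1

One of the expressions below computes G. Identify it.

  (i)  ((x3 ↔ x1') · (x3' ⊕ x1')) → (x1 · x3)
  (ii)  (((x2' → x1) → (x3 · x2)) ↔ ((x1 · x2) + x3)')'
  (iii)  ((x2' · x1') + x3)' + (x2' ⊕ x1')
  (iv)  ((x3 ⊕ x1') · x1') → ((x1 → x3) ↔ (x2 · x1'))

(i) disagrees with G on (0,0,0) (formula → 1, table → 0); rule it out.
(ii) disagrees with G on (1,0,1) (formula → 0, table → 1); rule it out.
(iii) disagrees with G on (0,0,1) (formula → 0, table → 1); rule it out.
That leaves (iv). Evaluating it on every row reproduces the table of G exactly.

iv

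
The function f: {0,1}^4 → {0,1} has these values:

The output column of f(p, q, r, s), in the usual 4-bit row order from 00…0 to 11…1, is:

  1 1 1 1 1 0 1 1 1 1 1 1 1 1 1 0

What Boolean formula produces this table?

There are just 2 zero rows: (0,1,0,1), (1,1,1,1). Their minterms are ¬p·q·¬r·s, p·q·r·s; the OR of those covers precisely the 0-outputs, and negating it yields f.

f(p, q, r, s) = ((((p' · q) · r') · s) + (((p · q) · r) · s))'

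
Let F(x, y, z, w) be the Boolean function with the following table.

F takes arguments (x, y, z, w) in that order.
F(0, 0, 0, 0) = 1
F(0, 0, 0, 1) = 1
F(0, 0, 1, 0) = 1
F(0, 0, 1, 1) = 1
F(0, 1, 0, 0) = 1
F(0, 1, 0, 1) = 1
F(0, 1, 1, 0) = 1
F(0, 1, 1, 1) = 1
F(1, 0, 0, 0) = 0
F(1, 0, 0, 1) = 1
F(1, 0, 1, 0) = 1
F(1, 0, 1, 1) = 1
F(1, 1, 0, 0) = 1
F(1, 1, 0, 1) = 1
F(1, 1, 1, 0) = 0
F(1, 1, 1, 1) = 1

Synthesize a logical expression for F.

F(x, y, z, w) = NOT ((((x AND NOT y) AND NOT z) AND NOT w) OR (((x AND y) AND z) AND NOT w))

The 0-rows are (1,0,0,0), (1,1,1,0). Take each as a conjunction (x·¬y·¬z·¬w, x·y·z·¬w), form their disjunction, and complement — that gives a formula that is 1 everywhere F is.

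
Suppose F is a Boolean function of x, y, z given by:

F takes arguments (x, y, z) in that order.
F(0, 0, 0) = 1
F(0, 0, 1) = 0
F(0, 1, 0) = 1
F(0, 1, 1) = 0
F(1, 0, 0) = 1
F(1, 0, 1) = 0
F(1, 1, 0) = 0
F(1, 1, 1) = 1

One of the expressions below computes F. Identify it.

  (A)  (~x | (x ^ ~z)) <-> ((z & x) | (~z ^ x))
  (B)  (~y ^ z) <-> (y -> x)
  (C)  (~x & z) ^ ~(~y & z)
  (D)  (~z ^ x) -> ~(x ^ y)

B

(A) disagrees with F on (1,0,1) (formula → 1, table → 0); rule it out.
(C) disagrees with F on (0,0,1) (formula → 1, table → 0); rule it out.
(D) disagrees with F on (0,0,1) (formula → 1, table → 0); rule it out.
Only (B) survives; checking it on all 8 rows confirms it matches F.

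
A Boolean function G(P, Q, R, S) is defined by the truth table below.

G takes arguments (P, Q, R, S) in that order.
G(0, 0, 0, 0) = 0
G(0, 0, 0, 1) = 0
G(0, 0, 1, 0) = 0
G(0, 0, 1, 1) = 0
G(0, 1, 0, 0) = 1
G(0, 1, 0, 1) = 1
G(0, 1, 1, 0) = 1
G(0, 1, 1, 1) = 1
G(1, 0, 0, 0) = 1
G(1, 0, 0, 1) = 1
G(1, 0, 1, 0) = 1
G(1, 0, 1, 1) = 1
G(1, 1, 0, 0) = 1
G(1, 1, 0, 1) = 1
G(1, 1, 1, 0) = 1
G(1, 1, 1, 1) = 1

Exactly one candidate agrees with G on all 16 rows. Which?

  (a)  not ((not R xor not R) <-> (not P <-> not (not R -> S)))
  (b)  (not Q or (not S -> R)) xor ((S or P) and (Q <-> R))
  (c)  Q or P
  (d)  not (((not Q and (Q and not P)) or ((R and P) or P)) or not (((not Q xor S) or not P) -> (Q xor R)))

(a) fails at (0,0,0,0): the formula yields 1, G is 0.
(b) fails at (0,0,0,0): the formula yields 1, G is 0.
(d) fails at (0,0,1,0): the formula yields 1, G is 0.
(c) is the remaining candidate, and it agrees with G on all 16 inputs.

c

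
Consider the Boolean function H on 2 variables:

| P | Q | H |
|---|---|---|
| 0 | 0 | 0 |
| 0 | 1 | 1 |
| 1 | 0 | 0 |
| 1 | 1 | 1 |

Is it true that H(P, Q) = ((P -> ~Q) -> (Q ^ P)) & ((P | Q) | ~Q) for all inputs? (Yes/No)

No

Check the formula against H row by row:
  P=0, Q=0: formula gives 0, H = 0 ✓
  P=0, Q=1: formula gives 1, H = 1 ✓
  P=1, Q=0: formula gives 1, but H = 0 ✗
Since they disagree at (1,0), the expression is not a correct formula for H.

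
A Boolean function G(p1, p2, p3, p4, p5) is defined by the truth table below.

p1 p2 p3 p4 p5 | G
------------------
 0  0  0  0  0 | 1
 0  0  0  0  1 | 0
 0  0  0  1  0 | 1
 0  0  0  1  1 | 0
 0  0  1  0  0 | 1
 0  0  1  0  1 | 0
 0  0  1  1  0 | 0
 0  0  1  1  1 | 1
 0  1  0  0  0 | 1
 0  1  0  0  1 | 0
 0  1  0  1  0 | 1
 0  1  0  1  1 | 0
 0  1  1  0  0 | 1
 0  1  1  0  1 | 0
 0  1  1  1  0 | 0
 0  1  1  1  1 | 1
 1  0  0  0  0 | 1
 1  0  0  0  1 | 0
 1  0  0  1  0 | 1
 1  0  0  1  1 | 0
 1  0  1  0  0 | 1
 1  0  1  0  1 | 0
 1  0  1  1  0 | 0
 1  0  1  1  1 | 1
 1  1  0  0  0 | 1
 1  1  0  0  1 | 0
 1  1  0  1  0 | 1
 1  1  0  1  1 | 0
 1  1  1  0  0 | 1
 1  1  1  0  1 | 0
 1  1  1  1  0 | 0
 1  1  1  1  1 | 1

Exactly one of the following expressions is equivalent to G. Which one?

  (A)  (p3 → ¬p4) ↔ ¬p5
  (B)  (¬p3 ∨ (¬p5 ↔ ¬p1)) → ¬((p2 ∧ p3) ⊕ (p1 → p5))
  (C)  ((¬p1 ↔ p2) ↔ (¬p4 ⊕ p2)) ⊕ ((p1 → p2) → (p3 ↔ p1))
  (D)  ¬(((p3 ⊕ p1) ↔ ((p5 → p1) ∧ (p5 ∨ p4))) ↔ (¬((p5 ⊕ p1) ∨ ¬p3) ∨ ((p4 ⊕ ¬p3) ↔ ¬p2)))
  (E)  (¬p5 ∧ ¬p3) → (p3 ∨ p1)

(B) disagrees with G on (0,0,0,0,0) (formula → 0, table → 1); rule it out.
(C) disagrees with G on (0,0,0,0,1) (formula → 1, table → 0); rule it out.
(D) disagrees with G on (0,0,0,0,0) (formula → 0, table → 1); rule it out.
(E) disagrees with G on (0,0,0,0,0) (formula → 0, table → 1); rule it out.
(A) is the remaining candidate, and it agrees with G on all 32 inputs.

A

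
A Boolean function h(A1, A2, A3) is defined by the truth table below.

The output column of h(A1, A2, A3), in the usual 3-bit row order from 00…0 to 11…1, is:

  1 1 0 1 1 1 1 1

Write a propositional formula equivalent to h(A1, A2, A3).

h(A1, A2, A3) = NOT ((NOT A1 AND A2) AND NOT A3)

h is 0 on exactly one input, (0,1,0), whose minterm is ¬A1·A2·¬A3. So h is the negation of that single conjunction.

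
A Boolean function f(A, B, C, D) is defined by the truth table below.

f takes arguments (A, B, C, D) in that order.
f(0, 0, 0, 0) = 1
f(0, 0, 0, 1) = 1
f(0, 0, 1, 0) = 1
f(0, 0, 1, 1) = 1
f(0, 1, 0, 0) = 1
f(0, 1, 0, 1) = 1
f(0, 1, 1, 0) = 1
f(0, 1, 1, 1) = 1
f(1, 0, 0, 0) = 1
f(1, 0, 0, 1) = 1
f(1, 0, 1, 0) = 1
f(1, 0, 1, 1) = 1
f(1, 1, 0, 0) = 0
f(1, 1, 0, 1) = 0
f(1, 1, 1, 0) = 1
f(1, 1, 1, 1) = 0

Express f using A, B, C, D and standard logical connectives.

There are just 3 zero rows: (1,1,0,0), (1,1,0,1), (1,1,1,1). Their minterms are A·B·¬C·¬D, A·B·¬C·D, A·B·C·D; the OR of those covers precisely the 0-outputs, and negating it yields f.

f(A, B, C, D) = ¬(((((A ∧ B) ∧ ¬C) ∧ ¬D) ∨ (((A ∧ B) ∧ ¬C) ∧ D)) ∨ (((A ∧ B) ∧ C) ∧ D))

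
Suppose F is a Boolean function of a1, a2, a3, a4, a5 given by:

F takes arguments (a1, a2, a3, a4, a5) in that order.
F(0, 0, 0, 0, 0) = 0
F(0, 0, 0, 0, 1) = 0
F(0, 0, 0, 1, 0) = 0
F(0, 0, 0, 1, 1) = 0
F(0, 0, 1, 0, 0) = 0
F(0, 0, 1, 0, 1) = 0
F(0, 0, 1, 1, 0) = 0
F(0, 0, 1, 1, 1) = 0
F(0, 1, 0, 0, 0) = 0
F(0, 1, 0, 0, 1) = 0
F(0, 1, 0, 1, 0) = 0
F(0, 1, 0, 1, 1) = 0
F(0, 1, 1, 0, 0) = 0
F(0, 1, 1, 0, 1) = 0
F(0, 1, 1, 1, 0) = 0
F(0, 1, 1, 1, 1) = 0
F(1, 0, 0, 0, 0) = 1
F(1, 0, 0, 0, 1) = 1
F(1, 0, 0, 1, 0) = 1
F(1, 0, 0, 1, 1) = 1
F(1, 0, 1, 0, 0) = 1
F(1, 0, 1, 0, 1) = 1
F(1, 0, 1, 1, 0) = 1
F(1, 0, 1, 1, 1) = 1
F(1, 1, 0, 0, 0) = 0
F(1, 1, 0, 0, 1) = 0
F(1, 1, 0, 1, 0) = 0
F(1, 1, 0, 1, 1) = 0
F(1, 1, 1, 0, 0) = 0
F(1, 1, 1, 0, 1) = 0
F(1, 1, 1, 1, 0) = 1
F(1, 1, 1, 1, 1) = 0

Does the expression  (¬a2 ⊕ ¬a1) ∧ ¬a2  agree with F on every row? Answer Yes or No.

No

Evaluate (¬a2 ⊕ ¬a1) ∧ ¬a2 on each row and compare to F:
  a1=0, a2=0, a3=0, a4=0, a5=0: formula gives 0, F = 0 ✓
  a1=0, a2=0, a3=0, a4=0, a5=1: formula gives 0, F = 0 ✓
  a1=0, a2=0, a3=0, a4=1, a5=0: formula gives 0, F = 0 ✓
  a1=0, a2=0, a3=0, a4=1, a5=1: formula gives 0, F = 0 ✓
  …
  a1=1, a2=1, a3=1, a4=1, a5=0: formula gives 0, but F = 1 ✗
A single disagreement suffices: at (1,1,1,1,0) they differ, so the formula does not compute F.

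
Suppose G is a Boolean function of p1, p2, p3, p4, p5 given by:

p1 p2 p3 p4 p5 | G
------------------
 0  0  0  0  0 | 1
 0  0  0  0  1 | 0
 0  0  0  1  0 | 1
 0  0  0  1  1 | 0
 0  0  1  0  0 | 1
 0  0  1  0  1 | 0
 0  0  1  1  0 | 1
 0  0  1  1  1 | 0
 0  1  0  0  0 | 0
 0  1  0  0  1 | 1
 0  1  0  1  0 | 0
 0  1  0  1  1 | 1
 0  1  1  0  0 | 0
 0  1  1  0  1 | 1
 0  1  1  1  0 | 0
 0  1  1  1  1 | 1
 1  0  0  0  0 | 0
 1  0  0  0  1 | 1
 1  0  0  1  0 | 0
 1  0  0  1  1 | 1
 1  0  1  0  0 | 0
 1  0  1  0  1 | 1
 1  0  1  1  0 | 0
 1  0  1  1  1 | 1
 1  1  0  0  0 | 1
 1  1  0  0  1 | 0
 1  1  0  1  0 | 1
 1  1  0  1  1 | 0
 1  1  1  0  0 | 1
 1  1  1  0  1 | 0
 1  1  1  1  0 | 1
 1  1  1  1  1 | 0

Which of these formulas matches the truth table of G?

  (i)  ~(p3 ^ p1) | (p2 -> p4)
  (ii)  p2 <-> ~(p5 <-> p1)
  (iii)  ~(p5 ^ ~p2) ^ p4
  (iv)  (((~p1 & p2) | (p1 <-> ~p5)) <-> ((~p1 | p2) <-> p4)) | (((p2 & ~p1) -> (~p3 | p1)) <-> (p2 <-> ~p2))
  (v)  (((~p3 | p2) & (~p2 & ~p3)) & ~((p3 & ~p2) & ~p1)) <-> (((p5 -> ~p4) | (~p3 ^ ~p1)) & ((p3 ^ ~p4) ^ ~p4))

ii

(i): at (0,0,0,0,1) it gives 1, but G = 0 — eliminated.
(iii): at (0,0,0,0,0) it gives 0, but G = 1 — eliminated.
(iv): at (0,0,0,1,0) it gives 0, but G = 1 — eliminated.
(v): at (0,0,0,0,0) it gives 0, but G = 1 — eliminated.
(ii) is the remaining candidate, and it agrees with G on all 32 inputs.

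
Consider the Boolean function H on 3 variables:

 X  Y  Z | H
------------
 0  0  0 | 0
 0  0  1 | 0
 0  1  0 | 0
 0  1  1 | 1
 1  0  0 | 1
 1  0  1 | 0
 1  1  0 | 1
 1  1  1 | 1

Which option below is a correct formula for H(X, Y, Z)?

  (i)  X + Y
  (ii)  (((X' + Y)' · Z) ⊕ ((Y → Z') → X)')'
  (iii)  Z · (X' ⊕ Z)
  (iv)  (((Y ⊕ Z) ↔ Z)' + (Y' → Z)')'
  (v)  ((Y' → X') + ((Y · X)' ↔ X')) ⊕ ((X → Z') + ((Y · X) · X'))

ii

(i) fails at (0,1,0): the formula yields 1, H is 0.
(iii) fails at (0,1,1): the formula yields 0, H is 1.
(iv) fails at (0,0,1): the formula yields 1, H is 0.
(v) fails at (0,1,1): the formula yields 0, H is 1.
Only (ii) survives; checking it on all 8 rows confirms it matches H.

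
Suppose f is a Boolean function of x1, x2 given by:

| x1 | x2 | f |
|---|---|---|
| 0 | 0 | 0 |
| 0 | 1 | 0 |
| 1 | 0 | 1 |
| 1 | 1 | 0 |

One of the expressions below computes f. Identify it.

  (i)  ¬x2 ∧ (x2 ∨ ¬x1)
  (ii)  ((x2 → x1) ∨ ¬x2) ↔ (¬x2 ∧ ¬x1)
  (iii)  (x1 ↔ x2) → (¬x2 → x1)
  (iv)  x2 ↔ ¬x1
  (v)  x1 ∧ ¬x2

v

(i): at (0,0) it gives 1, but f = 0 — eliminated.
(ii): at (0,0) it gives 1, but f = 0 — eliminated.
(iii): at (0,1) it gives 1, but f = 0 — eliminated.
(iv): at (0,1) it gives 1, but f = 0 — eliminated.
Only (v) survives; checking it on all 4 rows confirms it matches f.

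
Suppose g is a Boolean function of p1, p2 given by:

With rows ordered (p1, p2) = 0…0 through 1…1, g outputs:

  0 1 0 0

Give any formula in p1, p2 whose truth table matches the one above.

g(p1, p2) = not p1 and p2

1 only at (0,1): NOT p1 AND p2.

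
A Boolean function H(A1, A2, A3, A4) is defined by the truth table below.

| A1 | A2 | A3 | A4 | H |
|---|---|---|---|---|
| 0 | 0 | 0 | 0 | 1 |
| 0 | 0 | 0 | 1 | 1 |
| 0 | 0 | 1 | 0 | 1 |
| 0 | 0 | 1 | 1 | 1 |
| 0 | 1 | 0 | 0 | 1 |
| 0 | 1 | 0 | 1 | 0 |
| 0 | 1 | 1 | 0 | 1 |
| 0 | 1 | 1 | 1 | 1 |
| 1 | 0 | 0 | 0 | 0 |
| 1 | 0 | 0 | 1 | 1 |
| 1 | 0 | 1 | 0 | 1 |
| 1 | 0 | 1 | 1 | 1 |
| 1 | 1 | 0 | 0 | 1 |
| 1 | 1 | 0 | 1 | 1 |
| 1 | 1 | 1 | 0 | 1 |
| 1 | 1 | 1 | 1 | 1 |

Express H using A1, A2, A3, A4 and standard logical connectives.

H(A1, A2, A3, A4) = ~((((~A1 & A2) & ~A3) & A4) | (((A1 & ~A2) & ~A3) & ~A4))

H is 0 on only 2 rows — (0,1,0,1), (1,0,0,0). Writing each as a minterm (¬A1·A2·¬A3·A4, A1·¬A2·¬A3·¬A4) and OR-ing them characterizes exactly where H=0, so H is the negation of that disjunction.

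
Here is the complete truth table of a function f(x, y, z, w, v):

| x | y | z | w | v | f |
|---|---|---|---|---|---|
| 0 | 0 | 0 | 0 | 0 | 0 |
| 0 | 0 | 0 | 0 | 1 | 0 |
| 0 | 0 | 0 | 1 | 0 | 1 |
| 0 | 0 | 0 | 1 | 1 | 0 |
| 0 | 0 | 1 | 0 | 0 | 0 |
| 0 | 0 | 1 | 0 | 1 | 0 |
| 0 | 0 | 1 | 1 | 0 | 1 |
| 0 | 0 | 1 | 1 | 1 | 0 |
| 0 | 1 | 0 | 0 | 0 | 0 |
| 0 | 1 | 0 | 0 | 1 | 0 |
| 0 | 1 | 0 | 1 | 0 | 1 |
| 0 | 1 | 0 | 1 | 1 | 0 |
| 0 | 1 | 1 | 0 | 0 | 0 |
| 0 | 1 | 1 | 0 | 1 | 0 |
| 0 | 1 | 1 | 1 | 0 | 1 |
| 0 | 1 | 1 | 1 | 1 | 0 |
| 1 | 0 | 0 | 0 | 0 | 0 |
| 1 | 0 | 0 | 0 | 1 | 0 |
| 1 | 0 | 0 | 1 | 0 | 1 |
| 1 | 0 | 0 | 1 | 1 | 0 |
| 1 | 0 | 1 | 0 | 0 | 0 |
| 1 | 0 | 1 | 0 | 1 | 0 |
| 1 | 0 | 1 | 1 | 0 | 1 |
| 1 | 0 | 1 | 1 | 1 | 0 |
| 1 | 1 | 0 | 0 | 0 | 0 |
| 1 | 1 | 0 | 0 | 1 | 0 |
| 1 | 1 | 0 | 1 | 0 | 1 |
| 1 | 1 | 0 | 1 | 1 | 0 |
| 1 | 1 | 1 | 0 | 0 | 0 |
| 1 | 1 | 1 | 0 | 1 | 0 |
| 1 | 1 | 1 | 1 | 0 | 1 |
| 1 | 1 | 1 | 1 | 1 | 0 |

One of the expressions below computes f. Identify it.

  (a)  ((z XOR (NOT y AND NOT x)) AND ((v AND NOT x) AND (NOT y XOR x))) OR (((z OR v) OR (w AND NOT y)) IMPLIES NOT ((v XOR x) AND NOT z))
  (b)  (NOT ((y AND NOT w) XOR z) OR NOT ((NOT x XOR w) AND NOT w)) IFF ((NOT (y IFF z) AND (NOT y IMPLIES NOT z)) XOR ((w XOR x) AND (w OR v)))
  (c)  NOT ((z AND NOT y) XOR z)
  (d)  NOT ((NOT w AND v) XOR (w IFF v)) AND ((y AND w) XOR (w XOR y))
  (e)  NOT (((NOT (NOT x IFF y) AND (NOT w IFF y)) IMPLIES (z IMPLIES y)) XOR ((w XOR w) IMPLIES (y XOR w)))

(a) disagrees with f on (0,0,0,0,0) (formula → 1, table → 0); rule it out.
(b) disagrees with f on (0,0,0,1,1) (formula → 1, table → 0); rule it out.
(c) disagrees with f on (0,0,0,0,0) (formula → 1, table → 0); rule it out.
(e) disagrees with f on (0,0,0,0,0) (formula → 1, table → 0); rule it out.
That leaves (d). Evaluating it on every row reproduces the table of f exactly.

d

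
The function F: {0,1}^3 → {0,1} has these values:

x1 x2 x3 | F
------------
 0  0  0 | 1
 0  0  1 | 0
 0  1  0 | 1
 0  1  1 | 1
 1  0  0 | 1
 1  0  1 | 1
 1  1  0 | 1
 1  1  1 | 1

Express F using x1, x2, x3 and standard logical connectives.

Only row (0,0,1) gives 0. So F is 1 everywhere except there — the complement of the minterm ¬x1·¬x2·x3.

F(x1, x2, x3) = not ((not x1 and not x2) and x3)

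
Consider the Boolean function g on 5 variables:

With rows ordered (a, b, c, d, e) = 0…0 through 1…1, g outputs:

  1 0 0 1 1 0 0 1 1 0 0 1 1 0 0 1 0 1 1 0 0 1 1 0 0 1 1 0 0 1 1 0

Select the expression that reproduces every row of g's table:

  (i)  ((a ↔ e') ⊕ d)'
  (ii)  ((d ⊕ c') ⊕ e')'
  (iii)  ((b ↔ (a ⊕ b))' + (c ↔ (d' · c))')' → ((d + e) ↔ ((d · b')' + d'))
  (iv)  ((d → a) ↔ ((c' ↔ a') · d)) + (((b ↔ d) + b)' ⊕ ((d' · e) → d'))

(ii) disagrees with g on (0,0,1,0,0) (formula → 0, table → 1); rule it out.
(iii) disagrees with g on (0,0,0,0,0) (formula → 0, table → 1); rule it out.
(iv) disagrees with g on (0,0,0,0,1) (formula → 1, table → 0); rule it out.
Only (i) survives; checking it on all 32 rows confirms it matches g.

i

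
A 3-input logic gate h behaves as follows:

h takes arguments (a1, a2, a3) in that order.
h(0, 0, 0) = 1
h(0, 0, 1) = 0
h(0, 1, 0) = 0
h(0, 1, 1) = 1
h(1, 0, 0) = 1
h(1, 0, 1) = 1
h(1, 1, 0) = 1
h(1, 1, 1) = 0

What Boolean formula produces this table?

h(a1, a2, a3) = NOT ((((NOT a1 AND NOT a2) AND a3) OR ((NOT a1 AND a2) AND NOT a3)) OR ((a1 AND a2) AND a3))

There are just 3 zero rows: (0,0,1), (0,1,0), (1,1,1). Their minterms are ¬a1·¬a2·a3, ¬a1·a2·¬a3, a1·a2·a3; the OR of those covers precisely the 0-outputs, and negating it yields h.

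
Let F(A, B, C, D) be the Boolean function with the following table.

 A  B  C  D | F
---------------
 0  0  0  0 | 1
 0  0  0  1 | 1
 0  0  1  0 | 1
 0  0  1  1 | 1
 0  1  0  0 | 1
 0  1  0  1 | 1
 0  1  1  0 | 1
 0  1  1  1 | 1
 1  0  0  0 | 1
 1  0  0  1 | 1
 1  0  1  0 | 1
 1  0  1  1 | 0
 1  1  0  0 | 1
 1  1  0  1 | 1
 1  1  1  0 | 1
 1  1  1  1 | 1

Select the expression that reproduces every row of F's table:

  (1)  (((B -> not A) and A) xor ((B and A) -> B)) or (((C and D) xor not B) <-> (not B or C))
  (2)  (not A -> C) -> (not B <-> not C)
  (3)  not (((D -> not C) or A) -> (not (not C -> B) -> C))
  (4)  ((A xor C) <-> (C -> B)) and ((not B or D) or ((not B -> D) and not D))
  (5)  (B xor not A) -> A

1

(2) fails at (0,0,1,0): the formula yields 0, F is 1.
(3) fails at (0,0,1,0): the formula yields 0, F is 1.
(4) fails at (0,0,0,0): the formula yields 0, F is 1.
(5) fails at (0,0,0,0): the formula yields 0, F is 1.
(1) is the remaining candidate, and it agrees with F on all 16 inputs.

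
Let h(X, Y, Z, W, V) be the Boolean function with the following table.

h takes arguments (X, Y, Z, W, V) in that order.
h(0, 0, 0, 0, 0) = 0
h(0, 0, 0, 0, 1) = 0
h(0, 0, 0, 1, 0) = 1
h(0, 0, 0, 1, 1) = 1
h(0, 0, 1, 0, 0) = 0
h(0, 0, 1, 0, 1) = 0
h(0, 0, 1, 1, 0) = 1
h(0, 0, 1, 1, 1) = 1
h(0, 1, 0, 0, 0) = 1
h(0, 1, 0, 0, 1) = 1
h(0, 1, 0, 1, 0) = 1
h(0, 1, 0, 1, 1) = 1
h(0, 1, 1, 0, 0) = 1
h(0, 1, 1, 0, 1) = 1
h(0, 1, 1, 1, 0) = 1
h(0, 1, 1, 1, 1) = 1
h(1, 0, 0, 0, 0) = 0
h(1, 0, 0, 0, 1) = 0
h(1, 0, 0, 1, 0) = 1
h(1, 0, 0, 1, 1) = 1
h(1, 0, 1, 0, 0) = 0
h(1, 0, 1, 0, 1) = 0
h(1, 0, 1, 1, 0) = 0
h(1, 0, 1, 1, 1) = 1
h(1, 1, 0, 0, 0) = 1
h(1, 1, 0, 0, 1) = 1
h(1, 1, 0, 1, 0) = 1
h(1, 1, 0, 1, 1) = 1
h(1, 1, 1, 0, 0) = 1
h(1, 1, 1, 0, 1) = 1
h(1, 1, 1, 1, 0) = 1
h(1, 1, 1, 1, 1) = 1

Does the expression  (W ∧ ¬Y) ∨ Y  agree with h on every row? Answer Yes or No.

Evaluate (W ∧ ¬Y) ∨ Y on each row and compare to h:
  X=0, Y=0, Z=0, W=0, V=0: formula gives 0, h = 0 ✓
  X=0, Y=0, Z=0, W=0, V=1: formula gives 0, h = 0 ✓
  X=0, Y=0, Z=0, W=1, V=0: formula gives 1, h = 1 ✓
  X=0, Y=0, Z=0, W=1, V=1: formula gives 1, h = 1 ✓
  …
  X=1, Y=0, Z=1, W=1, V=0: formula gives 1, but h = 0 ✗
A single disagreement suffices: at (1,0,1,1,0) they differ, so the formula does not compute h.

No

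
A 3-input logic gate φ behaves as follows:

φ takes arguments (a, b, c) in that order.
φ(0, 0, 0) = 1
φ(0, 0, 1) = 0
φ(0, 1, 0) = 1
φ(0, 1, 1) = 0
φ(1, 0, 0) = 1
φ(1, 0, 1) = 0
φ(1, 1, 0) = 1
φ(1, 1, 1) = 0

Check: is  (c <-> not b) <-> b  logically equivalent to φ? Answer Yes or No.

Yes

Check the formula against φ row by row:
  a=0, b=0, c=0: formula gives 1, φ = 1 ✓
  a=0, b=0, c=1: formula gives 0, φ = 0 ✓
  a=0, b=1, c=0: formula gives 1, φ = 1 ✓
  a=0, b=1, c=1: formula gives 0, φ = 0 ✓
  a=1, b=0, c=0: formula gives 1, φ = 1 ✓
  … (the remaining 3 rows also agree.)
No disagreement on any input; they are logically equivalent.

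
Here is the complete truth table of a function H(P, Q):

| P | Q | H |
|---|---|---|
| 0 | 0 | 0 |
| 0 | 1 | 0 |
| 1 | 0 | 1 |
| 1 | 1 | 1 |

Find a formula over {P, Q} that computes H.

The output simply equals P.

H(P, Q) = P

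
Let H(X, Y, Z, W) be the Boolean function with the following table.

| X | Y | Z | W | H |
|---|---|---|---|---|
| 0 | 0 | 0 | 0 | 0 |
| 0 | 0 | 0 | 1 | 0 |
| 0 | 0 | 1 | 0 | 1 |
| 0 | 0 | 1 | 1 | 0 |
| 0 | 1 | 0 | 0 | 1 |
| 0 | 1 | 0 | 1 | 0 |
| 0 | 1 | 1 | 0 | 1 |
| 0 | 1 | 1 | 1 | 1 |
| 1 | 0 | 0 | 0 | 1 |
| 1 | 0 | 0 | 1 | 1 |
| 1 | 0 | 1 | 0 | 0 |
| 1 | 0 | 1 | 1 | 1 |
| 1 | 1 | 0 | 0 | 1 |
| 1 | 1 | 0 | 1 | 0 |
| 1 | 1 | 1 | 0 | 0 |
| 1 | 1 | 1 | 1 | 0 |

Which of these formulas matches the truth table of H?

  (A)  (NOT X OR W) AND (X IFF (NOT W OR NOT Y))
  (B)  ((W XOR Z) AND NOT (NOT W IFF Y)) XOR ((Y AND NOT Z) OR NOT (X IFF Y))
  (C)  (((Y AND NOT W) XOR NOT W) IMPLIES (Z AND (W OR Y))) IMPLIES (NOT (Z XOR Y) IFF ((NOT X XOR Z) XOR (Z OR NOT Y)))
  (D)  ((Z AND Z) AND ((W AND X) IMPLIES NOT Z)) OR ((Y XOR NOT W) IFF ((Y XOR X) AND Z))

(A): at (0,0,1,0) it gives 0, but H = 1 — eliminated.
(C): at (0,0,0,0) it gives 1, but H = 0 — eliminated.
(D): at (0,0,0,1) it gives 1, but H = 0 — eliminated.
Only (B) survives; checking it on all 16 rows confirms it matches H.

B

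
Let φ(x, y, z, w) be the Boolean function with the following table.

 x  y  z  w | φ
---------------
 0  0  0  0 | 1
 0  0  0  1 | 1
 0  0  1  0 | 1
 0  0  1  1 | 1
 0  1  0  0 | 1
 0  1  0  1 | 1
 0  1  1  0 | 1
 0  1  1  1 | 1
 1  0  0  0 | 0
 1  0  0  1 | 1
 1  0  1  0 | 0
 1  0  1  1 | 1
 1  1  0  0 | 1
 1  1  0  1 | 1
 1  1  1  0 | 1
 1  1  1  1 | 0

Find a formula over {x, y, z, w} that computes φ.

φ(x, y, z, w) = ~(((((x & ~y) & ~z) & ~w) | (((x & ~y) & z) & ~w)) | (((x & y) & z) & w))

The 0-rows are (1,0,0,0), (1,0,1,0), (1,1,1,1). Take each as a conjunction (x·¬y·¬z·¬w, x·¬y·z·¬w, x·y·z·w), form their disjunction, and complement — that gives a formula that is 1 everywhere φ is.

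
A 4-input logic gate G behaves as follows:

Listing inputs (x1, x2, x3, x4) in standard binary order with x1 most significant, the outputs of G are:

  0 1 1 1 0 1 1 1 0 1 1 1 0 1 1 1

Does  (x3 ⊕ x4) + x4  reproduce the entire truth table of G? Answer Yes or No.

Yes

Test each input against both G and the formula:
  x1=0, x2=0, x3=0, x4=0: formula gives 0, G = 0 ✓
  x1=0, x2=0, x3=0, x4=1: formula gives 1, G = 1 ✓
  x1=0, x2=0, x3=1, x4=0: formula gives 1, G = 1 ✓
  x1=0, x2=0, x3=1, x4=1: formula gives 1, G = 1 ✓
  … (the remaining 12 rows also agree.)
All 16 rows match — the expression computes G exactly.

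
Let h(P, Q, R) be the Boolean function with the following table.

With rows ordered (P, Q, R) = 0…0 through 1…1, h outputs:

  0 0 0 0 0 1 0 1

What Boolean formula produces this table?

h=1 on 2 inputs: (1,0,1), (1,1,1). Reading each as a conjunction of literals (P·¬Q·R, P·Q·R) and taking the OR gives the canonical DNF.

h(P, Q, R) = ((P AND NOT Q) AND R) OR ((P AND Q) AND R)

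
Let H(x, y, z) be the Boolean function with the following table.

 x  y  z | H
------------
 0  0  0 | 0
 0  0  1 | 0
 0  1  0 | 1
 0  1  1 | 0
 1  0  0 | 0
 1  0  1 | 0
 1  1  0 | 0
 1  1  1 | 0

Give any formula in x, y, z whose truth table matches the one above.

H is 1 on exactly one input, (0,1,0), whose minterm is ¬x·y·¬z. So H is just that conjunction.

H(x, y, z) = (NOT x AND y) AND NOT z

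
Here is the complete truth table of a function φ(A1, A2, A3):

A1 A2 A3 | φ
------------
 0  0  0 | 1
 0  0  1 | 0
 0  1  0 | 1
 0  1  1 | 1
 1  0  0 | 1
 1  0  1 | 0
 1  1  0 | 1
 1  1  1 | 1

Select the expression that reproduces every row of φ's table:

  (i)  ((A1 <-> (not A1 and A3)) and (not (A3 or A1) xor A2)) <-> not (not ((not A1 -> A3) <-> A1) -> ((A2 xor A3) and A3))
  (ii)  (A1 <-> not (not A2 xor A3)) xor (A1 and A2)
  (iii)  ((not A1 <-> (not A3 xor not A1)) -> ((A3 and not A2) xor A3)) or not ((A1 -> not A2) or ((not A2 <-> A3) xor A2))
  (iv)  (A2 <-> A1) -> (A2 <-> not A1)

(i): at (0,0,0) it gives 0, but φ = 1 — eliminated.
(ii): at (0,1,0) it gives 0, but φ = 1 — eliminated.
(iv): at (0,0,0) it gives 0, but φ = 1 — eliminated.
That leaves (iii). Evaluating it on every row reproduces the table of φ exactly.

iii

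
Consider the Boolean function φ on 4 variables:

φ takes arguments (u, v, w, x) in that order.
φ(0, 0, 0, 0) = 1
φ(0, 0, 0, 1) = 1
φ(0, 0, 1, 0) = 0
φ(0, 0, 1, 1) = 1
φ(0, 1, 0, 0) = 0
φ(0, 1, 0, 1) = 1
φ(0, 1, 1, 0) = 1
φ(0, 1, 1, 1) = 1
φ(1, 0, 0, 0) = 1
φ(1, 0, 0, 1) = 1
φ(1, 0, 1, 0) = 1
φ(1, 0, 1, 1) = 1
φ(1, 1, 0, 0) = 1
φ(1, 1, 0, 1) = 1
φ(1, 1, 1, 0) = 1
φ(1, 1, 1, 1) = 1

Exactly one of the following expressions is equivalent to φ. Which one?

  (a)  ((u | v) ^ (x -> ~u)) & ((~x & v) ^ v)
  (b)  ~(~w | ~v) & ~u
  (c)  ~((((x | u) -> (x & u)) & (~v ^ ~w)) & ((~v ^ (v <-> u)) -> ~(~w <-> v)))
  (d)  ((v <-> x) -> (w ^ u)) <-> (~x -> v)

(a) fails at (0,0,0,0): the formula yields 0, φ is 1.
(b) fails at (0,0,0,0): the formula yields 0, φ is 1.
(d) fails at (0,1,0,0): the formula yields 1, φ is 0.
That leaves (c). Evaluating it on every row reproduces the table of φ exactly.

c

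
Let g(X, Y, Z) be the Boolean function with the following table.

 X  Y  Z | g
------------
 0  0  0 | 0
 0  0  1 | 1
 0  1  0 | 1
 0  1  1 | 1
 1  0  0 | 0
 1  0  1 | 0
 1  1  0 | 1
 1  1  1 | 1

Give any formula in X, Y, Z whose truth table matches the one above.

There are just 3 zero rows: (0,0,0), (1,0,0), (1,0,1). Their minterms are ¬X·¬Y·¬Z, X·¬Y·¬Z, X·¬Y·Z; the OR of those covers precisely the 0-outputs, and negating it yields g.

g(X, Y, Z) = not ((((not X and not Y) and not Z) or ((X and not Y) and not Z)) or ((X and not Y) and Z))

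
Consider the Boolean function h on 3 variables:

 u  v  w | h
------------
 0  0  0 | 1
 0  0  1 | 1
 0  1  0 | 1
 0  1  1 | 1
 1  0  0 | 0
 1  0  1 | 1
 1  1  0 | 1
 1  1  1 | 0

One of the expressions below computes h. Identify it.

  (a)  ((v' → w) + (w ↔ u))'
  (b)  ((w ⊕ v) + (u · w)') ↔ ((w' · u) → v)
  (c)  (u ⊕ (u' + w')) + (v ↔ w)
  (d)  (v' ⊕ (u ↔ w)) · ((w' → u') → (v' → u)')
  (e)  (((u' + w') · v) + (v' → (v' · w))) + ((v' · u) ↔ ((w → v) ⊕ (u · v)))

b

(a): at (0,0,0) it gives 0, but h = 1 — eliminated.
(c): at (1,0,0) it gives 1, but h = 0 — eliminated.
(d): at (0,0,0) it gives 0, but h = 1 — eliminated.
(e): at (0,0,0) it gives 0, but h = 1 — eliminated.
That leaves (b). Evaluating it on every row reproduces the table of h exactly.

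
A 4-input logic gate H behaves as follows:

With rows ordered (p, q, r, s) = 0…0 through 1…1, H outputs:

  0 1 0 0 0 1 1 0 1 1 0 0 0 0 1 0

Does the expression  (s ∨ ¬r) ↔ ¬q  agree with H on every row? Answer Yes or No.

No

Test each input against both H and the formula:
  p=0, q=0, r=0, s=0: formula gives 1, but H = 0 ✗
Row (0,0,0,0) is a counterexample, so the formula is not equivalent to H.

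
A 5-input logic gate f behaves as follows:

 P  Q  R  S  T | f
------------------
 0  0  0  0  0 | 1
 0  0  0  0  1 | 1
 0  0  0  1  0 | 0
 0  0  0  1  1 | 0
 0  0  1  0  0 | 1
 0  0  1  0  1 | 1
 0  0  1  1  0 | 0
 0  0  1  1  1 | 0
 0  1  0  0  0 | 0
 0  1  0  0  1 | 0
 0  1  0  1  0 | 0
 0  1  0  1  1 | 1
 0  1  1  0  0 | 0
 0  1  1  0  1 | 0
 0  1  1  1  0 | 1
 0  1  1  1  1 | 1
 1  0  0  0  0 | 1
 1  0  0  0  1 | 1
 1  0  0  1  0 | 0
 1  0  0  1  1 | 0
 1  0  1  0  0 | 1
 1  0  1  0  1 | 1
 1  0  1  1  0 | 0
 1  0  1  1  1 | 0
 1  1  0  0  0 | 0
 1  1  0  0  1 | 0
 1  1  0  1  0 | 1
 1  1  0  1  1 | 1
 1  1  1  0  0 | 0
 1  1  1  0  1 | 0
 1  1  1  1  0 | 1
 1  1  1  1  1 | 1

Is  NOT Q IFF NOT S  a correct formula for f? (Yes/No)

No

Evaluate NOT Q IFF NOT S on each row and compare to f:
  P=0, Q=0, R=0, S=0, T=0: formula gives 1, f = 1 ✓
  P=0, Q=0, R=0, S=0, T=1: formula gives 1, f = 1 ✓
  P=0, Q=0, R=0, S=1, T=0: formula gives 0, f = 0 ✓
  P=0, Q=0, R=0, S=1, T=1: formula gives 0, f = 0 ✓
  …
  P=0, Q=1, R=0, S=1, T=0: formula gives 1, but f = 0 ✗
A single disagreement suffices: at (0,1,0,1,0) they differ, so the formula does not compute f.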